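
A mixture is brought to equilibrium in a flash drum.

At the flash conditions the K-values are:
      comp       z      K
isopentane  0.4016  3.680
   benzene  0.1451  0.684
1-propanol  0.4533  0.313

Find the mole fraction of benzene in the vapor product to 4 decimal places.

Newton–Raphson from ψ = 0.5:
  ψ = 0.5000: g = -0.06886, g' = -1.0436 → ψ = 0.4340
  ψ = 0.4340: g = 0.00069, g' = -1.0702 → ψ = 0.4347
Converged at ψ = 0.4347.
Compositions from xᵢ = zᵢ/(1+ψ(Kᵢ−1)), yᵢ = Kᵢxᵢ:
  isopentane: x = 0.1855, y = 0.6827
  benzene: x = 0.1682, y = 0.1151
  1-propanol: x = 0.6463, y = 0.2023

y_benzene = 0.1151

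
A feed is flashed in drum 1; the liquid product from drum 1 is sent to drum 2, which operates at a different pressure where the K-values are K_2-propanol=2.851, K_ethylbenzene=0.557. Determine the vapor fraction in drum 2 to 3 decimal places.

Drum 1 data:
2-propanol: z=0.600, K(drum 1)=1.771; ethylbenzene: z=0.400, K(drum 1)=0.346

V/F (drum 2) = 0.744

Drum 1:
Binary case is linear: z₁(K₁−1)(1+ψ₁(K₂−1)) + z₂(K₂−1)(1+ψ₁(K₁−1)) = 0
⇒ ψ₁ = [z₁(K₁−1)+z₂(K₂−1)] / [−(K₁−1)(K₂−1)] = 0.2010/0.5042 = 0.399
Drum-1 compositions:
  2-propanol: x = 0.459, y = 0.813
  ethylbenzene: x = 0.541, y = 0.187
Drum-2 feed = drum-1 liquid: z₂ = (0.4589, 0.5411).
Drum 2:
Material balance + equilibrium reduce to Σ zᵢ(Kᵢ−1)/(1+ψ₂(Kᵢ−1)) = 0.
Feasibility: ΣzᵢKᵢ = 1.610, Σzᵢ/Kᵢ = 1.132 — both > 1, two phases present.
Binary case is linear: z₁(K₁−1)(1+ψ₂(K₂−1)) + z₂(K₂−1)(1+ψ₂(K₁−1)) = 0
⇒ ψ₂ = [z₁(K₁−1)+z₂(K₂−1)] / [−(K₁−1)(K₂−1)] = 0.6098/0.8200 = 0.744
  2-propanol: x = 0.193, y = 0.551
  ethylbenzene: x = 0.807, y = 0.449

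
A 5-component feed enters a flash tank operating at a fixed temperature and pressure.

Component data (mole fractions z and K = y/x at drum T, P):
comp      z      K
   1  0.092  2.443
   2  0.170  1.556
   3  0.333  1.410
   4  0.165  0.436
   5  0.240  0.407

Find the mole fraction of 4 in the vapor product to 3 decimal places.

y_4 = 0.088

Newton–Raphson from β = 0.5:
  β = 0.500: g = -0.0675, g' = -0.408 → β = 0.334
  β = 0.334: g = -0.0029, g' = -0.379 → β = 0.327
Converged at β = 0.327.
Compositions from xᵢ = zᵢ/(1+β(Kᵢ−1)), yᵢ = Kᵢxᵢ:
  1: x = 0.063, y = 0.153
  2: x = 0.144, y = 0.224
  3: x = 0.294, y = 0.414
  4: x = 0.202, y = 0.088
  5: x = 0.298, y = 0.121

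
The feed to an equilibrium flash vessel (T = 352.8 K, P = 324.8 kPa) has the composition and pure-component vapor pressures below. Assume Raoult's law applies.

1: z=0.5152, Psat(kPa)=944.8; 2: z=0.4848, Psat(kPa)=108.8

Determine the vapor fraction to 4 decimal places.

Raoult's law: Kᵢ = Pᵢˢᵃᵗ/P = Pᵢˢᵃᵗ/324.8.
  K_1 = 944.8/324.8 = 2.908867, K_2 = 108.8/324.8 = 0.334975
Binary case is linear: z₁(K₁−1)(1+ψ(K₂−1)) + z₂(K₂−1)(1+ψ(K₁−1)) = 0
⇒ ψ = [z₁(K₁−1)+z₂(K₂−1)] / [−(K₁−1)(K₂−1)] = 0.66104/1.26944 = 0.5207

ψ = 0.5207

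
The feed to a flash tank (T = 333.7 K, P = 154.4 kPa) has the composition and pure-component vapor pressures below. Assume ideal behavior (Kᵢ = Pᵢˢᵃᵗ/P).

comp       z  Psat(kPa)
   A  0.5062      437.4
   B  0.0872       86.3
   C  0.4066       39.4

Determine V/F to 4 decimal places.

V/F = 0.4547

Raoult's law: Kᵢ = Pᵢˢᵃᵗ/P = Pᵢˢᵃᵗ/154.4.
  K_A = 437.4/154.4 = 2.832902, K_B = 86.3/154.4 = 0.558938, K_C = 39.4/154.4 = 0.255181
Material balance + equilibrium reduce to Σ zᵢ(Kᵢ−1)/(1+V/F(Kᵢ−1)) = 0.
Feasibility: ΣzᵢKᵢ = 1.5865, Σzᵢ/Kᵢ = 1.9281 — both > 1, two phases present.
Iterate (Newton) starting at V/F = 0.5:
  V/F = 0.5000: g = -0.04776, g' = -1.0636 → V/F = 0.4551
  V/F = 0.4551: g = -0.00040, g' = -1.0483 → V/F = 0.4547
Converged at V/F = 0.4547.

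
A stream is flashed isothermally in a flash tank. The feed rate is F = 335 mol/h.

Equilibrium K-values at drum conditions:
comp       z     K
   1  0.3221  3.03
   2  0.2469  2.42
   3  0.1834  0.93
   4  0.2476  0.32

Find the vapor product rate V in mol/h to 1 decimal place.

V = 279.7 mol/h

Newton iteration, ψ⁰ = 0.5:
  ψ = 0.5000: g = 0.26112, g' = -0.7610 → ψ = 0.8431
  ψ = 0.8431: g = -0.00756, g' = -0.9136 → ψ = 0.8349
  ψ = 0.8349: g = -0.00005, g' = -0.9007 → ψ = 0.8348
Converged at ψ = 0.8348.
Then V = ψ·F = 0.8348·335 = 279.7 mol/h and L = F − V = 55.3 mol/h.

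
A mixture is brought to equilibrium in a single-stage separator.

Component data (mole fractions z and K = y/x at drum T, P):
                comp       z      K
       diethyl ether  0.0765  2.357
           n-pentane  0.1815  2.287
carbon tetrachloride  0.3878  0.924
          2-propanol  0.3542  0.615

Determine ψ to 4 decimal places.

ψ = 0.5184

Let ψ = V/F and solve Σ zᵢ(Kᵢ−1)/(1+ψ(Kᵢ−1)) = 0.
Feasibility: ΣzᵢKᵢ = 1.1716, Σzᵢ/Kᵢ = 1.1075 — both > 1, two phases present.
Iterate (Newton) starting at ψ = 0.5:
  ψ = 0.5000: g = 0.00446, g' = -0.2442 → ψ = 0.5183
  ψ = 0.5183: g = 0.00003, g' = -0.2411 → ψ = 0.5184
Converged at ψ = 0.5184.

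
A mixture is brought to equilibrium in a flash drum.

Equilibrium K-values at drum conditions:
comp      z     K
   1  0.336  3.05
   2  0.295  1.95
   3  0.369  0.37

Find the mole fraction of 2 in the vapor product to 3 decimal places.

Newton iteration, ψ⁰ = 0.58:
  ψ = 0.580: g = 0.1290, g' = -0.769 → ψ = 0.748
  ψ = 0.748: g = -0.0038, g' = -0.835 → ψ = 0.743
Converged at ψ = 0.743.
Compositions from xᵢ = zᵢ/(1+ψ(Kᵢ−1)), yᵢ = Kᵢxᵢ:
  1: x = 0.133, y = 0.406
  2: x = 0.173, y = 0.337
  3: x = 0.694, y = 0.257

y_2 = 0.337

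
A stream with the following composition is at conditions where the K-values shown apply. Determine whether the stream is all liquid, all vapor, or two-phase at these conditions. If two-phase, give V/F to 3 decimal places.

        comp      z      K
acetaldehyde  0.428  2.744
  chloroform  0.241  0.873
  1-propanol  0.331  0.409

ΣzᵢKᵢ = 1.520; Σzᵢ/Kᵢ = 1.241.
Both exceed 1, so a two-phase solution exists.
Iterate (Newton) starting at ψ = 0.5:
  ψ = 0.500: g = 0.0884, g' = -0.609 → ψ = 0.645
  ψ = 0.645: g = 0.0017, g' = -0.595 → ψ = 0.648
Converged at ψ = 0.648.

two-phase, V/F = 0.648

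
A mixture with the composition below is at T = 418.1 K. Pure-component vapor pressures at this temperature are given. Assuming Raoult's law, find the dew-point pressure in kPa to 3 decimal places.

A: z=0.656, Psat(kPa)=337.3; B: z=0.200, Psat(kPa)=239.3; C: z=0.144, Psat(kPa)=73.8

At the dew point ψ → 1, so Σzᵢ/Kᵢ = 1 with Kᵢ = Pᵢˢᵃᵗ/P ⇒ 1/P = Σzᵢ/Pᵢˢᵃᵗ.
1/P = 0.656/337.3 + 0.200/239.3 + 0.144/73.8 = 0.004732 ⇒ P = 211.334 kPa

Pdew = 211.334 kPa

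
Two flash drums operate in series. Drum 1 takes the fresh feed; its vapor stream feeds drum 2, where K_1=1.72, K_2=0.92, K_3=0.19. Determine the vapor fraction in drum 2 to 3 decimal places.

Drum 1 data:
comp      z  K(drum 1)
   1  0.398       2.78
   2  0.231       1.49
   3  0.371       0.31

V/F (drum 2) = 0.497

Drum 1:
Iterate (Newton) starting at ψ₁ = 0.5:
  ψ₁ = 0.500: g = 0.0749, g' = -0.801 → ψ₁ = 0.594
  ψ₁ = 0.594: g = -0.0014, g' = -0.838 → ψ₁ = 0.592
Converged at ψ₁ = 0.592.
Drum-1 compositions:
  1: x = 0.194, y = 0.539
  2: x = 0.179, y = 0.267
  3: x = 0.627, y = 0.194
Drum-2 feed = drum-1 vapor: z₂ = (0.5388, 0.2668, 0.1944).
Drum 2:
Newton iteration, ψ₂⁰ = 0.5:
  ψ₂ = 0.500: g = -0.0017, g' = -0.513 → ψ₂ = 0.497
Converged at ψ₂ = 0.497.
  1: x = 0.397, y = 0.683
  2: x = 0.278, y = 0.256
  3: x = 0.325, y = 0.062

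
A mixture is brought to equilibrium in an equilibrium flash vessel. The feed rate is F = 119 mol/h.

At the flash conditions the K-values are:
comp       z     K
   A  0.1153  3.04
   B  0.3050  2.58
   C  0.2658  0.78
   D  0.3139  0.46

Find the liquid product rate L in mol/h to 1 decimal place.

Rachford–Rice: g(ψ) = Σ zᵢ(Kᵢ−1)/(1+ψ(Kᵢ−1)) = 0.
g(0) = ΣzᵢKᵢ − 1 = 0.4891 and g(1) = 1 − Σzᵢ/Kᵢ = -0.1793, so a root lies in (0, 1).
Newton–Raphson from ψ = 0.5:
  ψ = 0.5000: g = 0.08776, g' = -0.5432 → ψ = 0.6615
  ψ = 0.6615: g = 0.00358, g' = -0.5081 → ψ = 0.6686
Converged at ψ = 0.6686.
Then V = ψ·F = 0.6686·119 = 79.6 mol/h and L = F − V = 39.4 mol/h.

L = 39.4 mol/h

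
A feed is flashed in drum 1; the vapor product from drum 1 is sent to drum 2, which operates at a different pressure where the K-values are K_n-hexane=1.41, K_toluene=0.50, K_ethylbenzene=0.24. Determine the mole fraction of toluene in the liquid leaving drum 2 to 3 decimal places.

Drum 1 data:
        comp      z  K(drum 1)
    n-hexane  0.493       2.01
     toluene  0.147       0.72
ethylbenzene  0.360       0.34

x_toluene (drum 2) = 0.148

Drum 1:
Material balance + equilibrium reduce to Σ zᵢ(Kᵢ−1)/(1+ψ₁(Kᵢ−1)) = 0.
Feasibility: ΣzᵢKᵢ = 1.219, Σzᵢ/Kᵢ = 1.508 — both > 1, two phases present.
Iterate (Newton) starting at ψ₁ = 0.5:
  ψ₁ = 0.500: g = -0.0716, g' = -0.587 → ψ₁ = 0.378
  ψ₁ = 0.378: g = -0.0022, g' = -0.556 → ψ₁ = 0.374
Converged at ψ₁ = 0.374.
Drum-1 compositions:
  n-hexane: x = 0.358, y = 0.719
  toluene: x = 0.164, y = 0.118
  ethylbenzene: x = 0.478, y = 0.163
Drum-2 feed = drum-1 vapor: z₂ = (0.7193, 0.1182, 0.1625).
Drum 2:
Let ψ₂ = V/F and solve Σ zᵢ(Kᵢ−1)/(1+ψ₂(Kᵢ−1)) = 0.
g(0) = ΣzᵢKᵢ − 1 = 0.112 and g(1) = 1 − Σzᵢ/Kᵢ = -0.424, so a root lies in (0, 1).
Newton–Raphson from ψ₂ = 0.32:
  ψ₂ = 0.320: g = 0.0271, g' = -0.300 → ψ₂ = 0.410
  ψ₂ = 0.410: g = -0.0014, g' = -0.334 → ψ₂ = 0.406
Converged at ψ₂ = 0.406.
  n-hexane: x = 0.617, y = 0.869
  toluene: x = 0.148, y = 0.074
  ethylbenzene: x = 0.235, y = 0.056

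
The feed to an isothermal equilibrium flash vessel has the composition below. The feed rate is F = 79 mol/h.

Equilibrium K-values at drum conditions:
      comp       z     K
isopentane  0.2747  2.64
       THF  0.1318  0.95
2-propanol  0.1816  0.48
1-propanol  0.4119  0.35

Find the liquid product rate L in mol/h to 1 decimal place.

L = 71.6 mol/h

Newton–Raphson from ψ = 0.53:
  ψ = 0.5300: g = -0.30456, g' = -0.7104 → ψ = 0.1013
  ψ = 0.1013: g = -0.00658, g' = -0.7978 → ψ = 0.0930
  ψ = 0.0930: g = 0.00004, g' = -0.8079 → ψ = 0.0931
Converged at ψ = 0.0931.
Then V = ψ·F = 0.0931·79 = 7.4 mol/h and L = F − V = 71.6 mol/h.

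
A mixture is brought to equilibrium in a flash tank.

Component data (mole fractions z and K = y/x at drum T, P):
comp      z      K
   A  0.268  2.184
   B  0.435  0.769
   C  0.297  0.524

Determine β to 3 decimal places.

β = 0.186

Newton iteration, β⁰ = 0.63:
  β = 0.630: g = -0.1378, g' = -0.292 → β = 0.159
  β = 0.159: g = 0.0099, g' = -0.370 → β = 0.185
  β = 0.185: g = 0.0002, g' = -0.359 → β = 0.186
Converged at β = 0.186.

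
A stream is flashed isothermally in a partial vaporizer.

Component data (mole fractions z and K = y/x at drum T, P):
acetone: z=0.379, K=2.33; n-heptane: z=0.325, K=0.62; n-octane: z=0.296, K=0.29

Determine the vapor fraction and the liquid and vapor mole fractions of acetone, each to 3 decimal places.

ψ = 0.229, x_acetone = 0.290, y_acetone = 0.677

Rachford–Rice: g(ψ) = Σ zᵢ(Kᵢ−1)/(1+ψ(Kᵢ−1)) = 0.
Check two-phase: ΣzᵢKᵢ = 1.170 > 1 and Σzᵢ/Kᵢ = 1.708 > 1, so g(0) = 0.170 > 0 and g(1) = -0.708 < 0.
Iterate (Newton) starting at ψ = 0.54:
  ψ = 0.540: g = -0.2029, g' = -0.694 → ψ = 0.248
  ψ = 0.248: g = -0.0121, g' = -0.656 → ψ = 0.229
Converged at ψ = 0.229.
Compositions from xᵢ = zᵢ/(1+ψ(Kᵢ−1)), yᵢ = Kᵢxᵢ:
  acetone: x = 0.290, y = 0.677
  n-heptane: x = 0.356, y = 0.221
  n-octane: x = 0.354, y = 0.103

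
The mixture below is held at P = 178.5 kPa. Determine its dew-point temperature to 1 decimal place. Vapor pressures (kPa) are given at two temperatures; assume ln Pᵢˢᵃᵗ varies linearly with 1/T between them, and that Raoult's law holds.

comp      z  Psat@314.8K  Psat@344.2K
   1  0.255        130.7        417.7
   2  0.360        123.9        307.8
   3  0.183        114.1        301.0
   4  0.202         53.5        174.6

Dew-point temperature: Σzᵢ·P/Pᵢˢᵃᵗ(T) = 1. Interpolate ln Pᵢˢᵃᵗ = aᵢ + bᵢ/T.
  T = 314.8 K: ΣzᵢP/Pᵢˢᵃᵗ = 1.8272
  T = 344.2 K: ΣzᵢP/Pᵢˢᵃᵗ = 0.6328
  T = 329.5 K: ΣzᵢP/Pᵢˢᵃᵗ = 1.0481
  T = 336.9 K: ΣzᵢP/Pᵢˢᵃᵗ = 0.8082
  T = 333.2 K: ΣzᵢP/Pᵢˢᵃᵗ = 0.9189
  T = 331.4 K: ΣzᵢP/Pᵢˢᵃᵗ = 0.9793
Interpolating between 329.5 K and 331.4 K gives T ≈ 330.8 K.

T = 330.8 K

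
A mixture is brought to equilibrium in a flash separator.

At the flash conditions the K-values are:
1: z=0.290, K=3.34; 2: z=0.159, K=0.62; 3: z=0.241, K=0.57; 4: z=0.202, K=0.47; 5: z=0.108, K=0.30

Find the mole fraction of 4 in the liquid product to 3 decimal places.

Material balance + equilibrium reduce to Σ zᵢ(Kᵢ−1)/(1+ψ(Kᵢ−1)) = 0.
Feasibility: ΣzᵢKᵢ = 1.332, Σzᵢ/Kᵢ = 1.556 — both > 1, two phases present.
Iterate (Newton) starting at ψ = 0.5:
  ψ = 0.500: g = -0.1559, g' = -0.675 → ψ = 0.269
  ψ = 0.269: g = 0.0139, g' = -0.841 → ψ = 0.286
Converged at ψ = 0.286.
Compositions from xᵢ = zᵢ/(1+ψ(Kᵢ−1)), yᵢ = Kᵢxᵢ:
  1: x = 0.174, y = 0.580
  2: x = 0.178, y = 0.111
  3: x = 0.275, y = 0.157
  4: x = 0.238, y = 0.112
  5: x = 0.135, y = 0.041

x_4 = 0.238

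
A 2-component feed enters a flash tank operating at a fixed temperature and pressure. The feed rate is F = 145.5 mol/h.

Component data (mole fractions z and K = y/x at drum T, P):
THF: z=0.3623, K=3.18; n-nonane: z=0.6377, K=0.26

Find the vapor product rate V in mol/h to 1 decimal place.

V = 28.7 mol/h

Binary case is linear: z₁(K₁−1)(1+ψ(K₂−1)) + z₂(K₂−1)(1+ψ(K₁−1)) = 0
⇒ ψ = [z₁(K₁−1)+z₂(K₂−1)] / [−(K₁−1)(K₂−1)] = 0.31792/1.61320 = 0.1971
Then V = ψ·F = 0.1971·145.5 = 28.7 mol/h and L = F − V = 116.8 mol/h.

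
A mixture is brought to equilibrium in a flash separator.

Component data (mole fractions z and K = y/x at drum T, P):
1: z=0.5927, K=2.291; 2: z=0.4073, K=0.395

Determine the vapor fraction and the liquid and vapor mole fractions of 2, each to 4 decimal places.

Rachford–Rice: g(ψ) = Σ zᵢ(Kᵢ−1)/(1+ψ(Kᵢ−1)) = 0.
Check two-phase: ΣzᵢKᵢ = 1.5188 > 1 and Σzᵢ/Kᵢ = 1.2898 > 1, so g(0) = 0.5188 > 0 and g(1) = -0.2898 < 0.
Binary case is linear: z₁(K₁−1)(1+ψ(K₂−1)) + z₂(K₂−1)(1+ψ(K₁−1)) = 0
⇒ ψ = [z₁(K₁−1)+z₂(K₂−1)] / [−(K₁−1)(K₂−1)] = 0.51876/0.78105 = 0.6642
Compositions from xᵢ = zᵢ/(1+ψ(Kᵢ−1)), yᵢ = Kᵢxᵢ:
  1: x = 0.3191, y = 0.7310
  2: x = 0.6809, y = 0.2690

ψ = 0.6642, x_2 = 0.6809, y_2 = 0.2690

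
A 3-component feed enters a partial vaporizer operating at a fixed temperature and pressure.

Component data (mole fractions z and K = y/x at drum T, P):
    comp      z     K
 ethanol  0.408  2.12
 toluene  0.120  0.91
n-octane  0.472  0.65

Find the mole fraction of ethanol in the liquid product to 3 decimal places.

Rachford–Rice: g(ψ) = Σ zᵢ(Kᵢ−1)/(1+ψ(Kᵢ−1)) = 0.
Check two-phase: ΣzᵢKᵢ = 1.281 > 1 and Σzᵢ/Kᵢ = 1.050 > 1, so g(0) = 0.281 > 0 and g(1) = -0.050 < 0.
Newton–Raphson from ψ = 0.5:
  ψ = 0.500: g = 0.0814, g' = -0.296 → ψ = 0.775
  ψ = 0.775: g = 0.0064, g' = -0.257 → ψ = 0.800
Converged at ψ = 0.800.
Compositions from xᵢ = zᵢ/(1+ψ(Kᵢ−1)), yᵢ = Kᵢxᵢ:
  ethanol: x = 0.215, y = 0.456
  toluene: x = 0.129, y = 0.118
  n-octane: x = 0.655, y = 0.426

x_ethanol = 0.215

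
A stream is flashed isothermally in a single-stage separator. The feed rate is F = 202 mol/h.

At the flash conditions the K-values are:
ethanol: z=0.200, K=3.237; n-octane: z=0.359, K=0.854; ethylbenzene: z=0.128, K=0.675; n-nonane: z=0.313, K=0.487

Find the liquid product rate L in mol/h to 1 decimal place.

L = 150.4 mol/h

Material balance + equilibrium reduce to Σ zᵢ(Kᵢ−1)/(1+V/F(Kᵢ−1)) = 0.
Feasibility: ΣzᵢKᵢ = 1.193, Σzᵢ/Kᵢ = 1.315 — both > 1, two phases present.
Newton iteration, V/F⁰ = 0.55:
  V/F = 0.550: g = -0.1307, g' = -0.390 → V/F = 0.215
  V/F = 0.215: g = 0.0228, g' = -0.584 → V/F = 0.254
  V/F = 0.254: g = 0.0009, g' = -0.540 → V/F = 0.256
Converged at V/F = 0.256.
Then V = V/F·F = 0.2557·202 = 51.6 mol/h and L = F − V = 150.4 mol/h.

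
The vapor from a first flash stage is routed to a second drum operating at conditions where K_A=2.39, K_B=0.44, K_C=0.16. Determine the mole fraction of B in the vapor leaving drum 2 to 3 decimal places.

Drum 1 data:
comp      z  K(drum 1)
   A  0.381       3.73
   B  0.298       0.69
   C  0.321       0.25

Drum 1:
Let ψ₁ = V/F and solve Σ zᵢ(Kᵢ−1)/(1+ψ₁(Kᵢ−1)) = 0.
g(0) = ΣzᵢKᵢ − 1 = 0.707 and g(1) = 1 − Σzᵢ/Kᵢ = -0.818, so a root lies in (0, 1).
Newton iteration, ψ₁⁰ = 0.5:
  ψ₁ = 0.500: g = -0.0547, g' = -1.010 → ψ₁ = 0.446
Converged at ψ₁ = 0.446.
Drum-1 compositions:
  A: x = 0.172, y = 0.641
  B: x = 0.346, y = 0.239
  C: x = 0.482, y = 0.121
Drum-2 feed = drum-1 vapor: z₂ = (0.6408, 0.2386, 0.1206).
Drum 2:
Material balance + equilibrium reduce to Σ zᵢ(Kᵢ−1)/(1+ψ₂(Kᵢ−1)) = 0.
Feasibility: ΣzᵢKᵢ = 1.656, Σzᵢ/Kᵢ = 1.564 — both > 1, two phases present.
Newton iteration, ψ₂⁰ = 0.66:
  ψ₂ = 0.660: g = 0.0252, g' = -0.954 → ψ₂ = 0.686
Converged at ψ₂ = 0.686.
  A: x = 0.328, y = 0.784
  B: x = 0.387, y = 0.170
  C: x = 0.285, y = 0.046

y_B (drum 2) = 0.170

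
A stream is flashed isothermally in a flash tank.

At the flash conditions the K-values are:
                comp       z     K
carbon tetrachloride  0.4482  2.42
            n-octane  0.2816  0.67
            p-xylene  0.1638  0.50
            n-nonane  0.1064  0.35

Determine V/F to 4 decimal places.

Rachford–Rice: g(V/F) = Σ zᵢ(Kᵢ−1)/(1+V/F(Kᵢ−1)) = 0.
g(0) = ΣzᵢKᵢ − 1 = 0.3925 and g(1) = 1 − Σzᵢ/Kᵢ = -0.2371, so a root lies in (0, 1).
Newton iteration, V/F⁰ = 0.5:
  V/F = 0.5000: g = 0.04924, g' = -0.5245 → V/F = 0.5939
  V/F = 0.5939: g = 0.00056, g' = -0.5155 → V/F = 0.5950
Converged at V/F = 0.5950.

V/F = 0.5950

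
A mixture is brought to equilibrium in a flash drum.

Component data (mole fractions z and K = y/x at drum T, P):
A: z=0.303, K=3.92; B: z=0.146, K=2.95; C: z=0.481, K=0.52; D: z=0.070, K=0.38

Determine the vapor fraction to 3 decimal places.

Let ψ = V/F and solve Σ zᵢ(Kᵢ−1)/(1+ψ(Kᵢ−1)) = 0.
Feasibility: ΣzᵢKᵢ = 1.895, Σzᵢ/Kᵢ = 1.236 — both > 1, two phases present.
Newton iteration, ψ⁰ = 0.37:
  ψ = 0.370: g = 0.2536, g' = -0.993 → ψ = 0.625
  ψ = 0.625: g = 0.0406, g' = -0.734 → ψ = 0.681
Converged at ψ = 0.681.

ψ = 0.681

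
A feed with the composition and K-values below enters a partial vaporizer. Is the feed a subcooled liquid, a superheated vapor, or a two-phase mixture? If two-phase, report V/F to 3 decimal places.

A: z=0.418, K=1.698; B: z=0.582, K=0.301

subcooled liquid

ΣzᵢKᵢ = 0.885; Σzᵢ/Kᵢ = 2.180.
Since ΣzᵢKᵢ < 1 the mixture is below its bubble point — single liquid phase.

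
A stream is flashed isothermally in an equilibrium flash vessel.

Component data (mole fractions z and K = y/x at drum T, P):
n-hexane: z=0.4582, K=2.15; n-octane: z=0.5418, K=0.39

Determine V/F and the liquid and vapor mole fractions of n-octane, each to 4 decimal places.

Rachford–Rice: g(V/F) = Σ zᵢ(Kᵢ−1)/(1+V/F(Kᵢ−1)) = 0.
Check two-phase: ΣzᵢKᵢ = 1.1964 > 1 and Σzᵢ/Kᵢ = 1.6023 > 1, so g(0) = 0.1964 > 0 and g(1) = -0.6023 < 0.
Binary case is linear: z₁(K₁−1)(1+V/F(K₂−1)) + z₂(K₂−1)(1+V/F(K₁−1)) = 0
⇒ V/F = [z₁(K₁−1)+z₂(K₂−1)] / [−(K₁−1)(K₂−1)] = 0.19643/0.70150 = 0.2800
Compositions from xᵢ = zᵢ/(1+V/F(Kᵢ−1)), yᵢ = Kᵢxᵢ:
  n-hexane: x = 0.3466, y = 0.7452
  n-octane: x = 0.6534, y = 0.2548

V/F = 0.2800, x_n-octane = 0.6534, y_n-octane = 0.2548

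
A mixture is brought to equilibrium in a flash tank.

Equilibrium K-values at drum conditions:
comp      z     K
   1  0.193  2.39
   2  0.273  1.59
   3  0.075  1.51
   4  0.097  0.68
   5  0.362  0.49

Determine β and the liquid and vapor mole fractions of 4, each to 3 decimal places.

β = 0.574, x_4 = 0.119, y_4 = 0.081

Rachford–Rice: g(β) = Σ zᵢ(Kᵢ−1)/(1+β(Kᵢ−1)) = 0.
Check two-phase: ΣzᵢKᵢ = 1.252 > 1 and Σzᵢ/Kᵢ = 1.184 > 1, so g(0) = 0.252 > 0 and g(1) = -0.184 < 0.
Newton iteration, β⁰ = 0.5:
  β = 0.500: g = 0.0284, g' = -0.383 → β = 0.574
Converged at β = 0.574.
Compositions from xᵢ = zᵢ/(1+β(Kᵢ−1)), yᵢ = Kᵢxᵢ:
  1: x = 0.107, y = 0.257
  2: x = 0.204, y = 0.324
  3: x = 0.058, y = 0.088
  4: x = 0.119, y = 0.081
  5: x = 0.512, y = 0.251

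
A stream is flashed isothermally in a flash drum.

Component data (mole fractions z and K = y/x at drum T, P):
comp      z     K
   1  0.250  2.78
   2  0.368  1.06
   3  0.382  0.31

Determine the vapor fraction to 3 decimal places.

Let ψ = V/F and solve Σ zᵢ(Kᵢ−1)/(1+ψ(Kᵢ−1)) = 0.
Check two-phase: ΣzᵢKᵢ = 1.204 > 1 and Σzᵢ/Kᵢ = 1.669 > 1, so g(0) = 0.203 > 0 and g(1) = -0.669 < 0.
Newton iteration, ψ⁰ = 0.5:
  ψ = 0.500: g = -0.1455, g' = -0.647 → ψ = 0.275
  ψ = 0.275: g = -0.0049, g' = -0.635 → ψ = 0.267
Converged at ψ = 0.267.

ψ = 0.267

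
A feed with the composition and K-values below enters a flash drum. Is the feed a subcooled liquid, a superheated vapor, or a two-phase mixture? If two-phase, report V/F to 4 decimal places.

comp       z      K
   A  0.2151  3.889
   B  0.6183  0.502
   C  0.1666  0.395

ΣzᵢKᵢ = 1.2127; Σzᵢ/Kᵢ = 1.7088.
Both exceed 1, so a two-phase solution exists.
Rachford–Rice: g(ψ) = Σ zᵢ(Kᵢ−1)/(1+ψ(Kᵢ−1)) = 0.
Newton–Raphson from ψ = 0.5:
  ψ = 0.5000: g = -0.30030, g' = -0.6977 → ψ = 0.0696
  ψ = 0.0696: g = 0.09325, g' = -1.4757 → ψ = 0.1328
  ψ = 0.1328: g = 0.00985, g' = -1.1858 → ψ = 0.1411
  ψ = 0.1411: g = 0.00012, g' = -1.1565 → ψ = 0.1412
Converged at ψ = 0.1412.

two-phase, V/F = 0.1412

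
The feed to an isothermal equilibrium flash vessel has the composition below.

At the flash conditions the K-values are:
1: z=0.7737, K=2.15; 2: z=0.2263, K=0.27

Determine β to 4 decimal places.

Newton–Raphson from β = 0.5:
  β = 0.5000: g = 0.30477, g' = -0.7116 → β = 0.9283
  β = 0.9283: g = -0.08217, g' = -1.4001 → β = 0.8696
  β = 0.8696: g = -0.00752, g' = -1.1601 → β = 0.8631
Converged at β = 0.8631.

β = 0.8631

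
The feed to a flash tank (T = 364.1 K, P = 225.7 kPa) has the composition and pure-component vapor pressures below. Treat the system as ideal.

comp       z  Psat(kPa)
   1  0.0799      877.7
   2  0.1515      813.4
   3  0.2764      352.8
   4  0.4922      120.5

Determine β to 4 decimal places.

β = 0.6737

Raoult's law: Kᵢ = Pᵢˢᵃᵗ/P = Pᵢˢᵃᵗ/225.7.
  K_1 = 877.7/225.7 = 3.888790, K_2 = 813.4/225.7 = 3.603899, K_3 = 352.8/225.7 = 1.563137, K_4 = 120.5/225.7 = 0.533895
Let β = V/F and solve Σ zᵢ(Kᵢ−1)/(1+β(Kᵢ−1)) = 0.
Feasibility: ΣzᵢKᵢ = 1.5515, Σzᵢ/Kᵢ = 1.1613 — both > 1, two phases present.
Newton–Raphson from β = 0.5:
  β = 0.5000: g = 0.08812, g' = -0.5406 → β = 0.6630
  β = 0.6630: g = 0.00518, g' = -0.4871 → β = 0.6736
  β = 0.6736: g = 0.00001, g' = -0.4855 → β = 0.6737
Converged at β = 0.6737.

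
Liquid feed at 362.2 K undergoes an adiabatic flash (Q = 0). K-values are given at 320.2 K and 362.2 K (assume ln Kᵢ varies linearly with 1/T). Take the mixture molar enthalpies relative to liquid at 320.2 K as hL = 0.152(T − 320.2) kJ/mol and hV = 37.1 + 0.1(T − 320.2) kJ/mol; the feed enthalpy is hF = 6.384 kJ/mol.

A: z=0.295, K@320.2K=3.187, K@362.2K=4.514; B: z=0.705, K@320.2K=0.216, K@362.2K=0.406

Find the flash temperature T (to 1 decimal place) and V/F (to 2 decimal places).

T = 332.3 K, V/F = 0.12

Adiabatic flash: solve Rachford–Rice at each trial T, then check hF = ψ·hV(T) + (1−ψ)·hL(T).
  T = 320.2 K: K = (3.187, 0.216), RR gives ψ = 0.054, H_out = 2.000 kJ/mol
  T = 362.2 K: K = (4.514, 0.406), RR gives ψ = 0.296, H_out = 16.719 kJ/mol
  T = 341.2 K: K = (3.834, 0.302), RR gives ψ = 0.174, H_out = 9.451 kJ/mol
  T = 330.7 K: K = (3.506, 0.257), RR gives ψ = 0.116, H_out = 5.820 kJ/mol
  T = 335.9 K: K = (3.667, 0.279), RR gives ψ = 0.145, H_out = 7.632 kJ/mol
  T = 333.3 K: K = (3.586, 0.268), RR gives ψ = 0.130, H_out = 6.730 kJ/mol
  T = 332.0 K: K = (3.546, 0.262), RR gives ψ = 0.123, H_out = 6.276 kJ/mol
Linear interpolation between T = 332.0 (H_out = 6.276) and T = 333.3 (H_out = 6.730) on hF = 6.384 gives T ≈ 332.3 K, at which ψ = 0.12.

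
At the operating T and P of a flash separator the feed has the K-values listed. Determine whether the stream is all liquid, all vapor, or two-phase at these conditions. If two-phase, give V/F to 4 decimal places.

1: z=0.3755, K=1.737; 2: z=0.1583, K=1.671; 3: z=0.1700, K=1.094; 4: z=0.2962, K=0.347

ΣzᵢKᵢ = 1.2055; Σzᵢ/Kᵢ = 1.3199.
Both exceed 1, so a two-phase solution exists.
Let ψ = V/F and solve Σ zᵢ(Kᵢ−1)/(1+ψ(Kᵢ−1)) = 0.
Newton–Raphson from ψ = 0.46:
  ψ = 0.4600: g = 0.02670, g' = -0.4148 → ψ = 0.5244
  ψ = 0.5244: g = -0.00072, g' = -0.4385 → ψ = 0.5227
Converged at ψ = 0.5227.

two-phase, V/F = 0.5227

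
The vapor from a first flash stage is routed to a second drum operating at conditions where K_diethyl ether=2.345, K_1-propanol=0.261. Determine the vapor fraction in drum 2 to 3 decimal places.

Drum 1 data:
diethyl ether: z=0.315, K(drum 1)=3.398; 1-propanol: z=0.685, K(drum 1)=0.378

V/F (drum 2) = 0.724

Drum 1:
Rachford–Rice: g(ψ₁) = Σ zᵢ(Kᵢ−1)/(1+ψ₁(Kᵢ−1)) = 0.
Check two-phase: ΣzᵢKᵢ = 1.329 > 1 and Σzᵢ/Kᵢ = 1.905 > 1, so g(0) = 0.329 > 0 and g(1) = -0.905 < 0.
Iterate (Newton) starting at ψ₁ = 0.31:
  ψ₁ = 0.310: g = -0.0946, g' = -1.003 → ψ₁ = 0.216
  ψ₁ = 0.216: g = 0.0058, g' = -1.140 → ψ₁ = 0.221
Converged at ψ₁ = 0.221.
Drum-1 compositions:
  diethyl ether: x = 0.206, y = 0.700
  1-propanol: x = 0.794, y = 0.300
Drum-2 feed = drum-1 vapor: z₂ = (0.6999, 0.3001).
Drum 2:
Material balance + equilibrium reduce to Σ zᵢ(Kᵢ−1)/(1+ψ₂(Kᵢ−1)) = 0.
g(0) = ΣzᵢKᵢ − 1 = 0.719 and g(1) = 1 − Σzᵢ/Kᵢ = -0.448, so a root lies in (0, 1).
Iterate (Newton) starting at ψ₂ = 0.5:
  ψ₂ = 0.500: g = 0.2110, g' = -0.865 → ψ₂ = 0.744
  ψ₂ = 0.744: g = -0.0222, g' = -1.125 → ψ₂ = 0.724
Converged at ψ₂ = 0.724.
  diethyl ether: x = 0.355, y = 0.832
  1-propanol: x = 0.645, y = 0.168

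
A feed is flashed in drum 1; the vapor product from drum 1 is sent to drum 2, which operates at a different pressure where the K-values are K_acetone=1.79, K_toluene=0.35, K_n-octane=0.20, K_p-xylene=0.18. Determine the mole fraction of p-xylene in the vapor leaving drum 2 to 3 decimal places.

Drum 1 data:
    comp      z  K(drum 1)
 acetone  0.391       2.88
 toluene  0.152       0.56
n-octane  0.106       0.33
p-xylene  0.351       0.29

Drum 1:
Newton–Raphson from ψ₁ = 0.4:
  ψ₁ = 0.400: g = -0.1067, g' = -0.928 → ψ₁ = 0.285
  ψ₁ = 0.285: g = 0.0020, g' = -0.975 → ψ₁ = 0.287
Converged at ψ₁ = 0.287.
Drum-1 compositions:
  acetone: x = 0.254, y = 0.731
  toluene: x = 0.174, y = 0.097
  n-octane: x = 0.131, y = 0.043
  p-xylene: x = 0.441, y = 0.128
Drum-2 feed = drum-1 vapor: z₂ = (0.7314, 0.0974, 0.0433, 0.1278).
Drum 2:
Iterate (Newton) starting at ψ₂ = 0.32:
  ψ₂ = 0.320: g = 0.1926, g' = -0.565 → ψ₂ = 0.661
  ψ₂ = 0.661: g = -0.0340, g' = -0.858 → ψ₂ = 0.622
  ψ₂ = 0.622: g = -0.0014, g' = -0.788 → ψ₂ = 0.620
Converged at ψ₂ = 0.620.
  acetone: x = 0.491, y = 0.879
  toluene: x = 0.163, y = 0.057
  n-octane: x = 0.086, y = 0.017
  p-xylene: x = 0.260, y = 0.047

y_p-xylene (drum 2) = 0.047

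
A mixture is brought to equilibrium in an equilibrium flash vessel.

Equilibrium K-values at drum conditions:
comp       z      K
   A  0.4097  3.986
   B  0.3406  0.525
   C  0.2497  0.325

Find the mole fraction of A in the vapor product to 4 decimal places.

y_A = 0.6361

Material balance + equilibrium reduce to Σ zᵢ(Kᵢ−1)/(1+V/F(Kᵢ−1)) = 0.
Feasibility: ΣzᵢKᵢ = 1.8930, Σzᵢ/Kᵢ = 1.5199 — both > 1, two phases present.
Newton iteration, V/F⁰ = 0.5:
  V/F = 0.5000: g = 0.02413, g' = -0.9791 → V/F = 0.5246
  V/F = 0.5246: g = 0.00020, g' = -0.9636 → V/F = 0.5249
Converged at V/F = 0.5249.
Compositions from xᵢ = zᵢ/(1+V/F(Kᵢ−1)), yᵢ = Kᵢxᵢ:
  A: x = 0.1596, y = 0.6361
  B: x = 0.4537, y = 0.2382
  C: x = 0.3867, y = 0.1257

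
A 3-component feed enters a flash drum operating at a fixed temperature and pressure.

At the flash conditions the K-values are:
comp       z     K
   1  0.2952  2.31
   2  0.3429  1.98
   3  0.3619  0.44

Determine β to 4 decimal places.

Newton–Raphson from β = 0.5:
  β = 0.5000: g = 0.17772, g' = -0.5522 → β = 0.8218
  β = 0.8218: g = -0.00310, g' = -0.6080 → β = 0.8167
Converged at β = 0.8167.

β = 0.8167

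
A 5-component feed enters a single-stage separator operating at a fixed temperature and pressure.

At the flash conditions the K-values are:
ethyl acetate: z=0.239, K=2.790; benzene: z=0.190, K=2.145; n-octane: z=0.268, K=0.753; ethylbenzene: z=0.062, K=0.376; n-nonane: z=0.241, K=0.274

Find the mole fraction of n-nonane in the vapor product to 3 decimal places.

Newton–Raphson from β = 0.42:
  β = 0.420: g = 0.0131, g' = -0.691 → β = 0.439
Converged at β = 0.439.
Compositions from xᵢ = zᵢ/(1+β(Kᵢ−1)), yᵢ = Kᵢxᵢ:
  ethyl acetate: x = 0.134, y = 0.373
  benzene: x = 0.126, y = 0.271
  n-octane: x = 0.301, y = 0.226
  ethylbenzene: x = 0.085, y = 0.032
  n-nonane: x = 0.354, y = 0.097

y_n-nonane = 0.097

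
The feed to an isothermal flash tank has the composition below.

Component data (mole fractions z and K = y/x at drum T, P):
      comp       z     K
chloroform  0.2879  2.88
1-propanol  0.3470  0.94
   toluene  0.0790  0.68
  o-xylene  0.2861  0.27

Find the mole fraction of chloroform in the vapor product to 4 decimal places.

y_chloroform = 0.5034

Rachford–Rice: g(V/F) = Σ zᵢ(Kᵢ−1)/(1+V/F(Kᵢ−1)) = 0.
Feasibility: ΣzᵢKᵢ = 1.2863, Σzᵢ/Kᵢ = 1.6449 — both > 1, two phases present.
Newton iteration, V/F⁰ = 0.5:
  V/F = 0.5000: g = -0.10147, g' = -0.6613 → V/F = 0.3466
  V/F = 0.3466: g = -0.00155, g' = -0.6578 → V/F = 0.3442
Converged at V/F = 0.3442.
Compositions from xᵢ = zᵢ/(1+V/F(Kᵢ−1)), yᵢ = Kᵢxᵢ:
  chloroform: x = 0.1748, y = 0.5034
  1-propanol: x = 0.3543, y = 0.3331
  toluene: x = 0.0888, y = 0.0604
  o-xylene: x = 0.3821, y = 0.1032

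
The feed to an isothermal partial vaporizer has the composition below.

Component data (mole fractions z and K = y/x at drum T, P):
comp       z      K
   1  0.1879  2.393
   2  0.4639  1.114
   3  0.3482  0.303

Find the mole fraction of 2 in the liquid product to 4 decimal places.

x_2 = 0.4564

Let ψ = V/F and solve Σ zᵢ(Kᵢ−1)/(1+ψ(Kᵢ−1)) = 0.
Check two-phase: ΣzᵢKᵢ = 1.0719 > 1 and Σzᵢ/Kᵢ = 1.6441 > 1, so g(0) = 0.0719 > 0 and g(1) = -0.6441 < 0.
Newton iteration, ψ⁰ = 0.64:
  ψ = 0.6400: g = -0.25048, g' = -0.6585 → ψ = 0.2596
  ψ = 0.2596: g = -0.05272, g' = -0.4545 → ψ = 0.1436
  ψ = 0.1436: g = 0.00045, g' = -0.4679 → ψ = 0.1446
Converged at ψ = 0.1446.
Compositions from xᵢ = zᵢ/(1+ψ(Kᵢ−1)), yᵢ = Kᵢxᵢ:
  1: x = 0.1564, y = 0.3743
  2: x = 0.4564, y = 0.5084
  3: x = 0.3872, y = 0.1173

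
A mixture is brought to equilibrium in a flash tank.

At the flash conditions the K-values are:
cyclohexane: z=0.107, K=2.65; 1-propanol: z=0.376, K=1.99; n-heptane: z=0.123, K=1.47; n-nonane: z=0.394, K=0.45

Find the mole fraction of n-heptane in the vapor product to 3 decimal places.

y_n-heptane = 0.137

Rachford–Rice: g(V/F) = Σ zᵢ(Kᵢ−1)/(1+V/F(Kᵢ−1)) = 0.
g(0) = ΣzᵢKᵢ − 1 = 0.390 and g(1) = 1 − Σzᵢ/Kᵢ = -0.189, so a root lies in (0, 1).
Newton–Raphson from V/F = 0.69:
  V/F = 0.690: g = -0.0019, g' = -0.519 → V/F = 0.686
Converged at V/F = 0.686.
Compositions from xᵢ = zᵢ/(1+V/F(Kᵢ−1)), yᵢ = Kᵢxᵢ:
  cyclohexane: x = 0.050, y = 0.133
  1-propanol: x = 0.224, y = 0.446
  n-heptane: x = 0.093, y = 0.137
  n-nonane: x = 0.633, y = 0.285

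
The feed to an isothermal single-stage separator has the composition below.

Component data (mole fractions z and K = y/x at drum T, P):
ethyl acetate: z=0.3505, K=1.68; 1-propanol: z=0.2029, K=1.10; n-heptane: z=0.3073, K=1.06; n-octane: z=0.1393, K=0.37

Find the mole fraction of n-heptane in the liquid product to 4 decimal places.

Iterate (Newton) starting at ψ = 0.5:
  ψ = 0.5000: g = 0.08698, g' = -0.2110 → ψ = 0.9123
  ψ = 0.9123: g = -0.02319, g' = -0.3701 → ψ = 0.8496
  ψ = 0.8496: g = -0.00152, g' = -0.3238 → ψ = 0.8449
Converged at ψ = 0.8449.
Compositions from xᵢ = zᵢ/(1+ψ(Kᵢ−1)), yᵢ = Kᵢxᵢ:
  ethyl acetate: x = 0.2226, y = 0.3740
  1-propanol: x = 0.1871, y = 0.2058
  n-heptane: x = 0.2925, y = 0.3100
  n-octane: x = 0.2978, y = 0.1102

x_n-heptane = 0.2925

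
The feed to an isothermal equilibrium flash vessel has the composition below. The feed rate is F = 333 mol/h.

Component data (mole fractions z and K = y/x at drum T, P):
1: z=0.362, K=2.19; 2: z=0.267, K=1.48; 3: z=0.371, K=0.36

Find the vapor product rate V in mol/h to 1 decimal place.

V = 180.5 mol/h

Material balance + equilibrium reduce to Σ zᵢ(Kᵢ−1)/(1+ψ(Kᵢ−1)) = 0.
Check two-phase: ΣzᵢKᵢ = 1.321 > 1 and Σzᵢ/Kᵢ = 1.376 > 1, so g(0) = 0.321 > 0 and g(1) = -0.376 < 0.
Newton iteration, ψ⁰ = 0.5:
  ψ = 0.500: g = 0.0243, g' = -0.570 → ψ = 0.543
  ψ = 0.543: g = -0.0003, g' = -0.585 → ψ = 0.542
Converged at ψ = 0.542.
Then V = ψ·F = 0.5421·333 = 180.5 mol/h and L = F − V = 152.5 mol/h.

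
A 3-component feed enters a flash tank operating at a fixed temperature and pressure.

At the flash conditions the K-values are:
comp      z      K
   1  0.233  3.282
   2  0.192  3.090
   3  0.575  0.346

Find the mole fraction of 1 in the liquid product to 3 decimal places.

Let β = V/F and solve Σ zᵢ(Kᵢ−1)/(1+β(Kᵢ−1)) = 0.
g(0) = ΣzᵢKᵢ − 1 = 0.557 and g(1) = 1 − Σzᵢ/Kᵢ = -0.795, so a root lies in (0, 1).
Newton–Raphson from β = 0.62:
  β = 0.620: g = -0.2376, g' = -1.063 → β = 0.397
  β = 0.397: g = -0.0092, g' = -1.033 → β = 0.388
Converged at β = 0.388.
Compositions from xᵢ = zᵢ/(1+β(Kᵢ−1)), yᵢ = Kᵢxᵢ:
  1: x = 0.124, y = 0.406
  2: x = 0.106, y = 0.328
  3: x = 0.770, y = 0.267

x_1 = 0.124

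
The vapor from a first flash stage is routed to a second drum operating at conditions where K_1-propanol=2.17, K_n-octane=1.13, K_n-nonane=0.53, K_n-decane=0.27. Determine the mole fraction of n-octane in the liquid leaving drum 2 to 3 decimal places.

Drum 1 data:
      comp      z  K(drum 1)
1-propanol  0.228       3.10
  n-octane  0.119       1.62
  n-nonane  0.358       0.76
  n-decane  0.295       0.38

Drum 1:
Material balance + equilibrium reduce to Σ zᵢ(Kᵢ−1)/(1+ψ₁(Kᵢ−1)) = 0.
Feasibility: ΣzᵢKᵢ = 1.284, Σzᵢ/Kᵢ = 1.394 — both > 1, two phases present.
Newton iteration, ψ₁⁰ = 0.5:
  ψ₁ = 0.500: g = -0.0728, g' = -0.531 → ψ₁ = 0.363
  ψ₁ = 0.363: g = 0.0019, g' = -0.568 → ψ₁ = 0.366
Converged at ψ₁ = 0.366.
Drum-1 compositions:
  1-propanol: x = 0.129, y = 0.400
  n-octane: x = 0.097, y = 0.157
  n-nonane: x = 0.392, y = 0.298
  n-decane: x = 0.382, y = 0.145
Drum-2 feed = drum-1 vapor: z₂ = (0.3996, 0.1571, 0.2983, 0.1450).
Drum 2:
Rachford–Rice: g(ψ₂) = Σ zᵢ(Kᵢ−1)/(1+ψ₂(Kᵢ−1)) = 0.
Check two-phase: ΣzᵢKᵢ = 1.242 > 1 and Σzᵢ/Kᵢ = 1.423 > 1, so g(0) = 0.242 > 0 and g(1) = -0.423 < 0.
Newton iteration, ψ₂⁰ = 0.57:
  ψ₂ = 0.570: g = -0.0733, g' = -0.549 → ψ₂ = 0.436
  ψ₂ = 0.436: g = -0.0029, g' = -0.513 → ψ₂ = 0.431
Converged at ψ₂ = 0.431.
  1-propanol: x = 0.266, y = 0.577
  n-octane: x = 0.149, y = 0.168
  n-nonane: x = 0.374, y = 0.198
  n-decane: x = 0.212, y = 0.057

x_n-octane (drum 2) = 0.149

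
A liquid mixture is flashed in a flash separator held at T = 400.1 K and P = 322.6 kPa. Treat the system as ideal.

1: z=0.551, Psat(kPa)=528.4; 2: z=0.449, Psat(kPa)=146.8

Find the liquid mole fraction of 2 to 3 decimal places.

Raoult's law: Kᵢ = Pᵢˢᵃᵗ/P = Pᵢˢᵃᵗ/322.6.
  K_1 = 528.4/322.6 = 1.63794, K_2 = 146.8/322.6 = 0.45505
Iterate (Newton) starting at ψ = 0.5:
  ψ = 0.500: g = -0.0698, g' = -0.381 → ψ = 0.317
  ψ = 0.317: g = -0.0033, g' = -0.350 → ψ = 0.307
Converged at ψ = 0.307.
Compositions from xᵢ = zᵢ/(1+ψ(Kᵢ−1)), yᵢ = Kᵢxᵢ:
  1: x = 0.461, y = 0.755
  2: x = 0.539, y = 0.245

x_2 = 0.539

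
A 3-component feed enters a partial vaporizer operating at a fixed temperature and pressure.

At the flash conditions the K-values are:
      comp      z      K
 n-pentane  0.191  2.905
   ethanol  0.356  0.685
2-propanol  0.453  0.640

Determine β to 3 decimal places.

Let β = V/F and solve Σ zᵢ(Kᵢ−1)/(1+β(Kᵢ−1)) = 0.
g(0) = ΣzᵢKᵢ − 1 = 0.089 and g(1) = 1 − Σzᵢ/Kᵢ = -0.293, so a root lies in (0, 1).
Newton–Raphson from β = 0.63:
  β = 0.630: g = -0.1854, g' = -0.296 → β = 0.004
  β = 0.004: g = 0.0853, g' = -0.776 → β = 0.114
  β = 0.114: g = 0.0125, g' = -0.569 → β = 0.136
  β = 0.136: g = 0.0003, g' = -0.541 → β = 0.137
Converged at β = 0.137.

β = 0.137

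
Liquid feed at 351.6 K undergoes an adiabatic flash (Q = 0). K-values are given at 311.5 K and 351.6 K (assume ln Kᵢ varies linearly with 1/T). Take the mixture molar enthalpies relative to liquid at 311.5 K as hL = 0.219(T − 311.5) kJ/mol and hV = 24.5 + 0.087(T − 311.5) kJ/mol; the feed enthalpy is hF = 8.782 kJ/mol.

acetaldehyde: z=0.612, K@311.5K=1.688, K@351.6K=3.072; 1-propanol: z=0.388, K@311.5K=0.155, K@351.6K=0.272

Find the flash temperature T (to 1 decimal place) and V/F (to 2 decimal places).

Adiabatic flash: solve Rachford–Rice at each trial T, then check hF = ψ·hV(T) + (1−ψ)·hL(T).
  T = 311.5 K: K = (1.688, 0.155), RR gives ψ = 0.160, H_out = 3.928 kJ/mol
  T = 351.6 K: K = (3.072, 0.272), RR gives ψ = 0.653, H_out = 21.332 kJ/mol
  T = 331.6 K: K = (2.321, 0.209), RR gives ψ = 0.480, H_out = 14.886 kJ/mol
  T = 321.6 K: K = (1.991, 0.181), RR gives ψ = 0.356, H_out = 10.448 kJ/mol
  T = 316.6 K: K = (1.837, 0.168), RR gives ψ = 0.272, H_out = 7.594 kJ/mol
  T = 319.1 K: K = (1.913, 0.174), RR gives ψ = 0.316, H_out = 9.093 kJ/mol
  T = 317.9 K: K = (1.876, 0.171), RR gives ψ = 0.296, H_out = 8.393 kJ/mol
Linear interpolation between T = 317.9 (H_out = 8.393) and T = 319.1 (H_out = 9.093) on hF = 8.782 gives T ≈ 318.6 K, at which ψ = 0.31.

T = 318.6 K, V/F = 0.31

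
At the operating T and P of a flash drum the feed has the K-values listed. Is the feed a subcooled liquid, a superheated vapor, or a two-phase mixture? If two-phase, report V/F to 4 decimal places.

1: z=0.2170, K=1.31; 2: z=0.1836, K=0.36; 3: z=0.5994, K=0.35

ΣzᵢKᵢ = 0.5602; Σzᵢ/Kᵢ = 2.3882.
Since ΣzᵢKᵢ < 1 the mixture is below its bubble point — single liquid phase.

subcooled liquid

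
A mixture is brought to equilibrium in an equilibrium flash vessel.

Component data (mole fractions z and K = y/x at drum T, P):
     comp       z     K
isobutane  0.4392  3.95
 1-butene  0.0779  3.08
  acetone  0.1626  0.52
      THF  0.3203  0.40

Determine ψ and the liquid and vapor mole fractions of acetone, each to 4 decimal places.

Newton iteration, ψ⁰ = 0.5:
  ψ = 0.5000: g = 0.22568, g' = -1.0051 → ψ = 0.7245
  ψ = 0.7245: g = 0.01797, g' = -0.8908 → ψ = 0.7447
Converged at ψ = 0.7447.
Compositions from xᵢ = zᵢ/(1+ψ(Kᵢ−1)), yᵢ = Kᵢxᵢ:
  isobutane: x = 0.1374, y = 0.5427
  1-butene: x = 0.0306, y = 0.0941
  acetone: x = 0.2531, y = 0.1316
  THF: x = 0.5790, y = 0.2316

ψ = 0.7447, x_acetone = 0.2531, y_acetone = 0.1316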